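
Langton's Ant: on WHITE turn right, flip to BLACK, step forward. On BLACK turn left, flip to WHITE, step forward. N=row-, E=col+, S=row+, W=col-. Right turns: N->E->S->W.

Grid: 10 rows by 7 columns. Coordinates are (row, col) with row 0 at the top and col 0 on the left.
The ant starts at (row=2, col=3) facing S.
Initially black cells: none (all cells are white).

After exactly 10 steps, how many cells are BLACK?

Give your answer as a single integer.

Answer: 6

Derivation:
Step 1: on WHITE (2,3): turn R to W, flip to black, move to (2,2). |black|=1
Step 2: on WHITE (2,2): turn R to N, flip to black, move to (1,2). |black|=2
Step 3: on WHITE (1,2): turn R to E, flip to black, move to (1,3). |black|=3
Step 4: on WHITE (1,3): turn R to S, flip to black, move to (2,3). |black|=4
Step 5: on BLACK (2,3): turn L to E, flip to white, move to (2,4). |black|=3
Step 6: on WHITE (2,4): turn R to S, flip to black, move to (3,4). |black|=4
Step 7: on WHITE (3,4): turn R to W, flip to black, move to (3,3). |black|=5
Step 8: on WHITE (3,3): turn R to N, flip to black, move to (2,3). |black|=6
Step 9: on WHITE (2,3): turn R to E, flip to black, move to (2,4). |black|=7
Step 10: on BLACK (2,4): turn L to N, flip to white, move to (1,4). |black|=6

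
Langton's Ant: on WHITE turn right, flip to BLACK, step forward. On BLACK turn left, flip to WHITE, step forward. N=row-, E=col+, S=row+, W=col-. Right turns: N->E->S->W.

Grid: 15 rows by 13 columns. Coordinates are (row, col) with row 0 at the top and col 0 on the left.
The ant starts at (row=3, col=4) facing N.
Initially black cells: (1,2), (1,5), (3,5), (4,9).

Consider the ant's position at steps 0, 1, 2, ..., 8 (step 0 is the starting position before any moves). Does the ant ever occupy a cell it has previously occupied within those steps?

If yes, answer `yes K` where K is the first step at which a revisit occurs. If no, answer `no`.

Answer: yes 5

Derivation:
Step 1: on WHITE (3,4): turn R to E, flip to black, move to (3,5). |black|=5 — new cell
Step 2: on BLACK (3,5): turn L to N, flip to white, move to (2,5). |black|=4 — new cell
Step 3: on WHITE (2,5): turn R to E, flip to black, move to (2,6). |black|=5 — new cell
Step 4: on WHITE (2,6): turn R to S, flip to black, move to (3,6). |black|=6 — new cell
Step 5: on WHITE (3,6): turn R to W, flip to black, move to (3,5). |black|=7 — REVISIT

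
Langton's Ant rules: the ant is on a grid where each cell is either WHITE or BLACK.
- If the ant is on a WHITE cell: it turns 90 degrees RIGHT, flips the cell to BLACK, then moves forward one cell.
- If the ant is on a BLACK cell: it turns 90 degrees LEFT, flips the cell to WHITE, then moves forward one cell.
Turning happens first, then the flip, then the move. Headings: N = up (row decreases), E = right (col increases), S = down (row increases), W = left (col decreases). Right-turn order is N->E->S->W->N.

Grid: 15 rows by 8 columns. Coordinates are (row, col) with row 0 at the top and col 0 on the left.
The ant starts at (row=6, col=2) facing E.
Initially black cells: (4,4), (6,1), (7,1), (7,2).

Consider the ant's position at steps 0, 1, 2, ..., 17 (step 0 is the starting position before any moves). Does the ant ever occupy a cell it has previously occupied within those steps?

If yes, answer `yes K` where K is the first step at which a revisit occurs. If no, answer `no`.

Answer: yes 5

Derivation:
Step 1: on WHITE (6,2): turn R to S, flip to black, move to (7,2). |black|=5 — new cell
Step 2: on BLACK (7,2): turn L to E, flip to white, move to (7,3). |black|=4 — new cell
Step 3: on WHITE (7,3): turn R to S, flip to black, move to (8,3). |black|=5 — new cell
Step 4: on WHITE (8,3): turn R to W, flip to black, move to (8,2). |black|=6 — new cell
Step 5: on WHITE (8,2): turn R to N, flip to black, move to (7,2). |black|=7 — REVISIT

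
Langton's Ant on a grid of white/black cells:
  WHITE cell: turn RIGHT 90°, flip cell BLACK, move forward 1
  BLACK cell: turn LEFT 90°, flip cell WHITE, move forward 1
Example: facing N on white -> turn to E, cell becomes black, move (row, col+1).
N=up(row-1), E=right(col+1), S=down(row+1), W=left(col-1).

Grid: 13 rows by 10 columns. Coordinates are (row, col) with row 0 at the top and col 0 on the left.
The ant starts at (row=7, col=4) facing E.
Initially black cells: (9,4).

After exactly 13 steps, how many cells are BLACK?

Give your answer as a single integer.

Step 1: on WHITE (7,4): turn R to S, flip to black, move to (8,4). |black|=2
Step 2: on WHITE (8,4): turn R to W, flip to black, move to (8,3). |black|=3
Step 3: on WHITE (8,3): turn R to N, flip to black, move to (7,3). |black|=4
Step 4: on WHITE (7,3): turn R to E, flip to black, move to (7,4). |black|=5
Step 5: on BLACK (7,4): turn L to N, flip to white, move to (6,4). |black|=4
Step 6: on WHITE (6,4): turn R to E, flip to black, move to (6,5). |black|=5
Step 7: on WHITE (6,5): turn R to S, flip to black, move to (7,5). |black|=6
Step 8: on WHITE (7,5): turn R to W, flip to black, move to (7,4). |black|=7
Step 9: on WHITE (7,4): turn R to N, flip to black, move to (6,4). |black|=8
Step 10: on BLACK (6,4): turn L to W, flip to white, move to (6,3). |black|=7
Step 11: on WHITE (6,3): turn R to N, flip to black, move to (5,3). |black|=8
Step 12: on WHITE (5,3): turn R to E, flip to black, move to (5,4). |black|=9
Step 13: on WHITE (5,4): turn R to S, flip to black, move to (6,4). |black|=10

Answer: 10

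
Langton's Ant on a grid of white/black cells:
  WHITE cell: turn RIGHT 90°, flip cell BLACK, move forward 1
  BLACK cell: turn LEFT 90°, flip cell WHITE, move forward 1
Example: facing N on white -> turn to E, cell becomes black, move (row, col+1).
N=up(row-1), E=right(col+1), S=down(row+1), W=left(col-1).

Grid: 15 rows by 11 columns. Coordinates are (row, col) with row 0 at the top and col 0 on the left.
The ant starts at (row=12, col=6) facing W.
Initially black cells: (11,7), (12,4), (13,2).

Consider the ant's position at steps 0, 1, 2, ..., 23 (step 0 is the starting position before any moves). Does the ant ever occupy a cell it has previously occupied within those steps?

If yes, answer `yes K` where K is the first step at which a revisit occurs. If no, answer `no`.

Answer: yes 6

Derivation:
Step 1: on WHITE (12,6): turn R to N, flip to black, move to (11,6). |black|=4 — new cell
Step 2: on WHITE (11,6): turn R to E, flip to black, move to (11,7). |black|=5 — new cell
Step 3: on BLACK (11,7): turn L to N, flip to white, move to (10,7). |black|=4 — new cell
Step 4: on WHITE (10,7): turn R to E, flip to black, move to (10,8). |black|=5 — new cell
Step 5: on WHITE (10,8): turn R to S, flip to black, move to (11,8). |black|=6 — new cell
Step 6: on WHITE (11,8): turn R to W, flip to black, move to (11,7). |black|=7 — REVISIT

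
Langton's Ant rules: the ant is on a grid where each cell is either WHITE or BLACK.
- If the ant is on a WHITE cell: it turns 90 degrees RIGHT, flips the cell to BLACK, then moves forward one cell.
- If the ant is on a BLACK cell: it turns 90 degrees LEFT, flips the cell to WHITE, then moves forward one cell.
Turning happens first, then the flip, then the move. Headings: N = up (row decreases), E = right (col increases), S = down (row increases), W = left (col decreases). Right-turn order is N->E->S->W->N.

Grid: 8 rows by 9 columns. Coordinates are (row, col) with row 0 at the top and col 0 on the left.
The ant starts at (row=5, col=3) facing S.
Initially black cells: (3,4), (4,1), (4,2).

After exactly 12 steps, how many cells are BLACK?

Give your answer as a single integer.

Step 1: on WHITE (5,3): turn R to W, flip to black, move to (5,2). |black|=4
Step 2: on WHITE (5,2): turn R to N, flip to black, move to (4,2). |black|=5
Step 3: on BLACK (4,2): turn L to W, flip to white, move to (4,1). |black|=4
Step 4: on BLACK (4,1): turn L to S, flip to white, move to (5,1). |black|=3
Step 5: on WHITE (5,1): turn R to W, flip to black, move to (5,0). |black|=4
Step 6: on WHITE (5,0): turn R to N, flip to black, move to (4,0). |black|=5
Step 7: on WHITE (4,0): turn R to E, flip to black, move to (4,1). |black|=6
Step 8: on WHITE (4,1): turn R to S, flip to black, move to (5,1). |black|=7
Step 9: on BLACK (5,1): turn L to E, flip to white, move to (5,2). |black|=6
Step 10: on BLACK (5,2): turn L to N, flip to white, move to (4,2). |black|=5
Step 11: on WHITE (4,2): turn R to E, flip to black, move to (4,3). |black|=6
Step 12: on WHITE (4,3): turn R to S, flip to black, move to (5,3). |black|=7

Answer: 7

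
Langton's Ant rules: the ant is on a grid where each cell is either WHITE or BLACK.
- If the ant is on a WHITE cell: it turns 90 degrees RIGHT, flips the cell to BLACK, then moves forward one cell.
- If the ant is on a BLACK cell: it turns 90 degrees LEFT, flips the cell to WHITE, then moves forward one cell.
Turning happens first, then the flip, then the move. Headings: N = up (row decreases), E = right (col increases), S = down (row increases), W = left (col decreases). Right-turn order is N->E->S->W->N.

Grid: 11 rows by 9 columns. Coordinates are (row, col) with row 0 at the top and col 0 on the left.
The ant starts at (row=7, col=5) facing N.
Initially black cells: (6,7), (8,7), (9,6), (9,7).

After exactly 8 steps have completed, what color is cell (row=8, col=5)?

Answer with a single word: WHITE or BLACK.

Answer: BLACK

Derivation:
Step 1: on WHITE (7,5): turn R to E, flip to black, move to (7,6). |black|=5
Step 2: on WHITE (7,6): turn R to S, flip to black, move to (8,6). |black|=6
Step 3: on WHITE (8,6): turn R to W, flip to black, move to (8,5). |black|=7
Step 4: on WHITE (8,5): turn R to N, flip to black, move to (7,5). |black|=8
Step 5: on BLACK (7,5): turn L to W, flip to white, move to (7,4). |black|=7
Step 6: on WHITE (7,4): turn R to N, flip to black, move to (6,4). |black|=8
Step 7: on WHITE (6,4): turn R to E, flip to black, move to (6,5). |black|=9
Step 8: on WHITE (6,5): turn R to S, flip to black, move to (7,5). |black|=10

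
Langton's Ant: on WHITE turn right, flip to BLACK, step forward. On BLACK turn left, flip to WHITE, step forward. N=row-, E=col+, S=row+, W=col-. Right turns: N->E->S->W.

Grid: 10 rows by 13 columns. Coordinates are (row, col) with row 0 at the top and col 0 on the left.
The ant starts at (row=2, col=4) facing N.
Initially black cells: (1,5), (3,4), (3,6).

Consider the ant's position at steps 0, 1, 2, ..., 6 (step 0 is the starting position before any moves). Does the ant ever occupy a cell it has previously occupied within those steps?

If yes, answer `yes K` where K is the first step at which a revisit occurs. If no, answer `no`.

Step 1: on WHITE (2,4): turn R to E, flip to black, move to (2,5). |black|=4 — new cell
Step 2: on WHITE (2,5): turn R to S, flip to black, move to (3,5). |black|=5 — new cell
Step 3: on WHITE (3,5): turn R to W, flip to black, move to (3,4). |black|=6 — new cell
Step 4: on BLACK (3,4): turn L to S, flip to white, move to (4,4). |black|=5 — new cell
Step 5: on WHITE (4,4): turn R to W, flip to black, move to (4,3). |black|=6 — new cell
Step 6: on WHITE (4,3): turn R to N, flip to black, move to (3,3). |black|=7 — new cell
No revisit within 6 steps.

Answer: no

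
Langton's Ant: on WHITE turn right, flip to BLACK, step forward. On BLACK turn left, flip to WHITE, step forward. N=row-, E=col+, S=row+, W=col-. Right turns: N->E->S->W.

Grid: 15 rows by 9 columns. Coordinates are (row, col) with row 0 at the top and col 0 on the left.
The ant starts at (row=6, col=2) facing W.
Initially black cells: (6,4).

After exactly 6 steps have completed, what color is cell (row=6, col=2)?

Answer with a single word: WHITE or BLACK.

Step 1: on WHITE (6,2): turn R to N, flip to black, move to (5,2). |black|=2
Step 2: on WHITE (5,2): turn R to E, flip to black, move to (5,3). |black|=3
Step 3: on WHITE (5,3): turn R to S, flip to black, move to (6,3). |black|=4
Step 4: on WHITE (6,3): turn R to W, flip to black, move to (6,2). |black|=5
Step 5: on BLACK (6,2): turn L to S, flip to white, move to (7,2). |black|=4
Step 6: on WHITE (7,2): turn R to W, flip to black, move to (7,1). |black|=5

Answer: WHITE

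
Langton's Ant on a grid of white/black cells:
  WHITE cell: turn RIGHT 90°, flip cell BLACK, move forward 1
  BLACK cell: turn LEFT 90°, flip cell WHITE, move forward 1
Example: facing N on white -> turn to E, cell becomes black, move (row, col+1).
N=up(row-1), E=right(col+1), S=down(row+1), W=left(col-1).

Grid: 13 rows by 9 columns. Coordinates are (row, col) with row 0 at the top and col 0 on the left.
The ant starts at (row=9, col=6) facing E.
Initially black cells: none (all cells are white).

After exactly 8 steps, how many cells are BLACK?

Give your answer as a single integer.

Step 1: on WHITE (9,6): turn R to S, flip to black, move to (10,6). |black|=1
Step 2: on WHITE (10,6): turn R to W, flip to black, move to (10,5). |black|=2
Step 3: on WHITE (10,5): turn R to N, flip to black, move to (9,5). |black|=3
Step 4: on WHITE (9,5): turn R to E, flip to black, move to (9,6). |black|=4
Step 5: on BLACK (9,6): turn L to N, flip to white, move to (8,6). |black|=3
Step 6: on WHITE (8,6): turn R to E, flip to black, move to (8,7). |black|=4
Step 7: on WHITE (8,7): turn R to S, flip to black, move to (9,7). |black|=5
Step 8: on WHITE (9,7): turn R to W, flip to black, move to (9,6). |black|=6

Answer: 6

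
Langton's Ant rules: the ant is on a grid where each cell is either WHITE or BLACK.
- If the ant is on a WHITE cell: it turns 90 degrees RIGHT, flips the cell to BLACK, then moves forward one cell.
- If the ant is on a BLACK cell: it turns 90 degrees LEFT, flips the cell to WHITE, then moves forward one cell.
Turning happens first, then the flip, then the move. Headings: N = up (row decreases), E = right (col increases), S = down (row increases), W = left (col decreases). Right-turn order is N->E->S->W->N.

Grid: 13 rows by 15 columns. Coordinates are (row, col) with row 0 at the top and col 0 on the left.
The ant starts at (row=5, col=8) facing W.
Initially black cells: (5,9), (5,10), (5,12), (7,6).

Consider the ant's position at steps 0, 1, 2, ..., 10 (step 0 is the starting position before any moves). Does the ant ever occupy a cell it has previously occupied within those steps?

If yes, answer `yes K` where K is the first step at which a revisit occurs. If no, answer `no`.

Answer: yes 8

Derivation:
Step 1: on WHITE (5,8): turn R to N, flip to black, move to (4,8). |black|=5 — new cell
Step 2: on WHITE (4,8): turn R to E, flip to black, move to (4,9). |black|=6 — new cell
Step 3: on WHITE (4,9): turn R to S, flip to black, move to (5,9). |black|=7 — new cell
Step 4: on BLACK (5,9): turn L to E, flip to white, move to (5,10). |black|=6 — new cell
Step 5: on BLACK (5,10): turn L to N, flip to white, move to (4,10). |black|=5 — new cell
Step 6: on WHITE (4,10): turn R to E, flip to black, move to (4,11). |black|=6 — new cell
Step 7: on WHITE (4,11): turn R to S, flip to black, move to (5,11). |black|=7 — new cell
Step 8: on WHITE (5,11): turn R to W, flip to black, move to (5,10). |black|=8 — REVISIT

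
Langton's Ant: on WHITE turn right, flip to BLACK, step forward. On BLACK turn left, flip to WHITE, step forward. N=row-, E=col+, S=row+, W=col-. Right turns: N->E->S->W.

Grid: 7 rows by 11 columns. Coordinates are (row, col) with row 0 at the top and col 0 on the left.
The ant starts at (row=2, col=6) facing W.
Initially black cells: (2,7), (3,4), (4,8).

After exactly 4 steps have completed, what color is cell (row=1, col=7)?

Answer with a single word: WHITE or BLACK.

Step 1: on WHITE (2,6): turn R to N, flip to black, move to (1,6). |black|=4
Step 2: on WHITE (1,6): turn R to E, flip to black, move to (1,7). |black|=5
Step 3: on WHITE (1,7): turn R to S, flip to black, move to (2,7). |black|=6
Step 4: on BLACK (2,7): turn L to E, flip to white, move to (2,8). |black|=5

Answer: BLACK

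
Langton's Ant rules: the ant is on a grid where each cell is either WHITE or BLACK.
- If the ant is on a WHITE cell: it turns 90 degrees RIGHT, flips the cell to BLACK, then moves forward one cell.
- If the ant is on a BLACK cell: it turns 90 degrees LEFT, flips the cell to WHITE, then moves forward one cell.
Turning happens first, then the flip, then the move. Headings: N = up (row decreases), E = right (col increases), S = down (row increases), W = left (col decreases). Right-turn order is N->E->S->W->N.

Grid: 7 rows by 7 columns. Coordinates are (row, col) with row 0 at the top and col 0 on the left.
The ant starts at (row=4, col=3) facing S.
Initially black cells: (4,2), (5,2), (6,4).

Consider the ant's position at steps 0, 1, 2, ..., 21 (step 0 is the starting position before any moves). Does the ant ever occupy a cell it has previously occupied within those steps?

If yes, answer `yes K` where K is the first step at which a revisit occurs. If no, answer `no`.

Answer: yes 6

Derivation:
Step 1: on WHITE (4,3): turn R to W, flip to black, move to (4,2). |black|=4 — new cell
Step 2: on BLACK (4,2): turn L to S, flip to white, move to (5,2). |black|=3 — new cell
Step 3: on BLACK (5,2): turn L to E, flip to white, move to (5,3). |black|=2 — new cell
Step 4: on WHITE (5,3): turn R to S, flip to black, move to (6,3). |black|=3 — new cell
Step 5: on WHITE (6,3): turn R to W, flip to black, move to (6,2). |black|=4 — new cell
Step 6: on WHITE (6,2): turn R to N, flip to black, move to (5,2). |black|=5 — REVISIT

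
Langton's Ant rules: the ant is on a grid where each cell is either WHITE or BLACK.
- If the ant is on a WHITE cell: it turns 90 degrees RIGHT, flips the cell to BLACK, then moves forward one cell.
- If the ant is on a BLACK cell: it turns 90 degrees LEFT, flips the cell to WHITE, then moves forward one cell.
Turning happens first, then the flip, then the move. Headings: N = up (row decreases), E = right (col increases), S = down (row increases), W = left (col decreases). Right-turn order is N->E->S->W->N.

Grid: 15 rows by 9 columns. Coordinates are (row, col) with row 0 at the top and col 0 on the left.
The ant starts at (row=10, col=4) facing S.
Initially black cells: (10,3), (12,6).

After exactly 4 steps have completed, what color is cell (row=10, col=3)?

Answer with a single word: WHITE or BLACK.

Answer: WHITE

Derivation:
Step 1: on WHITE (10,4): turn R to W, flip to black, move to (10,3). |black|=3
Step 2: on BLACK (10,3): turn L to S, flip to white, move to (11,3). |black|=2
Step 3: on WHITE (11,3): turn R to W, flip to black, move to (11,2). |black|=3
Step 4: on WHITE (11,2): turn R to N, flip to black, move to (10,2). |black|=4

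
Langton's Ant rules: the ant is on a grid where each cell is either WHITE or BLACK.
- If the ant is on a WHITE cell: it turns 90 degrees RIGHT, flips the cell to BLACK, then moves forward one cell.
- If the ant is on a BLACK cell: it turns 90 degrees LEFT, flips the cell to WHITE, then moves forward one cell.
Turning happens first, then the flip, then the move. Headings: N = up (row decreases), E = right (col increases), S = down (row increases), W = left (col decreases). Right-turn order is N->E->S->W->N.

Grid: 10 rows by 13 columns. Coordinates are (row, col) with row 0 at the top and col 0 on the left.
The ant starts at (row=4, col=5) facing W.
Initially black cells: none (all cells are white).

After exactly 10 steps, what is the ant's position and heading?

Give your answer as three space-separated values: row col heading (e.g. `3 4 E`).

Step 1: on WHITE (4,5): turn R to N, flip to black, move to (3,5). |black|=1
Step 2: on WHITE (3,5): turn R to E, flip to black, move to (3,6). |black|=2
Step 3: on WHITE (3,6): turn R to S, flip to black, move to (4,6). |black|=3
Step 4: on WHITE (4,6): turn R to W, flip to black, move to (4,5). |black|=4
Step 5: on BLACK (4,5): turn L to S, flip to white, move to (5,5). |black|=3
Step 6: on WHITE (5,5): turn R to W, flip to black, move to (5,4). |black|=4
Step 7: on WHITE (5,4): turn R to N, flip to black, move to (4,4). |black|=5
Step 8: on WHITE (4,4): turn R to E, flip to black, move to (4,5). |black|=6
Step 9: on WHITE (4,5): turn R to S, flip to black, move to (5,5). |black|=7
Step 10: on BLACK (5,5): turn L to E, flip to white, move to (5,6). |black|=6

Answer: 5 6 E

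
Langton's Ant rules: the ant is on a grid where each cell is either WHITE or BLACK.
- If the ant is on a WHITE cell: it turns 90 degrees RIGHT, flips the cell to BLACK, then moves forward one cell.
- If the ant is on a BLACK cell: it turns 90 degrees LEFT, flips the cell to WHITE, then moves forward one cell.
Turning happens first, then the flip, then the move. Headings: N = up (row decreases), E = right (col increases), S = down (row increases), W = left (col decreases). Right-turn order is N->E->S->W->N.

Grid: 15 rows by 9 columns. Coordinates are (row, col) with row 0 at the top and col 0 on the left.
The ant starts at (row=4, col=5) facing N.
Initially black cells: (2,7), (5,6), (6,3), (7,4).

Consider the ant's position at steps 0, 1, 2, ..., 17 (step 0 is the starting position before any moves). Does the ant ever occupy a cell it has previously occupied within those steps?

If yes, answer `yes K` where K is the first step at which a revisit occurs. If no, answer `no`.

Step 1: on WHITE (4,5): turn R to E, flip to black, move to (4,6). |black|=5 — new cell
Step 2: on WHITE (4,6): turn R to S, flip to black, move to (5,6). |black|=6 — new cell
Step 3: on BLACK (5,6): turn L to E, flip to white, move to (5,7). |black|=5 — new cell
Step 4: on WHITE (5,7): turn R to S, flip to black, move to (6,7). |black|=6 — new cell
Step 5: on WHITE (6,7): turn R to W, flip to black, move to (6,6). |black|=7 — new cell
Step 6: on WHITE (6,6): turn R to N, flip to black, move to (5,6). |black|=8 — REVISIT

Answer: yes 6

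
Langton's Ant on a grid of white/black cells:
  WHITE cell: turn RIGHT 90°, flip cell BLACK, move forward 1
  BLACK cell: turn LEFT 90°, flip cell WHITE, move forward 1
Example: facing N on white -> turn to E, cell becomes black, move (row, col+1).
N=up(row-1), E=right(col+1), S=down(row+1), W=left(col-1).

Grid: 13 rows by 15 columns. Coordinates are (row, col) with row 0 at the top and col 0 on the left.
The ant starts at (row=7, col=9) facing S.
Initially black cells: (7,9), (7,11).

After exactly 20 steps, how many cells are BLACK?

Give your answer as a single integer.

Answer: 10

Derivation:
Step 1: on BLACK (7,9): turn L to E, flip to white, move to (7,10). |black|=1
Step 2: on WHITE (7,10): turn R to S, flip to black, move to (8,10). |black|=2
Step 3: on WHITE (8,10): turn R to W, flip to black, move to (8,9). |black|=3
Step 4: on WHITE (8,9): turn R to N, flip to black, move to (7,9). |black|=4
Step 5: on WHITE (7,9): turn R to E, flip to black, move to (7,10). |black|=5
Step 6: on BLACK (7,10): turn L to N, flip to white, move to (6,10). |black|=4
Step 7: on WHITE (6,10): turn R to E, flip to black, move to (6,11). |black|=5
Step 8: on WHITE (6,11): turn R to S, flip to black, move to (7,11). |black|=6
Step 9: on BLACK (7,11): turn L to E, flip to white, move to (7,12). |black|=5
Step 10: on WHITE (7,12): turn R to S, flip to black, move to (8,12). |black|=6
Step 11: on WHITE (8,12): turn R to W, flip to black, move to (8,11). |black|=7
Step 12: on WHITE (8,11): turn R to N, flip to black, move to (7,11). |black|=8
Step 13: on WHITE (7,11): turn R to E, flip to black, move to (7,12). |black|=9
Step 14: on BLACK (7,12): turn L to N, flip to white, move to (6,12). |black|=8
Step 15: on WHITE (6,12): turn R to E, flip to black, move to (6,13). |black|=9
Step 16: on WHITE (6,13): turn R to S, flip to black, move to (7,13). |black|=10
Step 17: on WHITE (7,13): turn R to W, flip to black, move to (7,12). |black|=11
Step 18: on WHITE (7,12): turn R to N, flip to black, move to (6,12). |black|=12
Step 19: on BLACK (6,12): turn L to W, flip to white, move to (6,11). |black|=11
Step 20: on BLACK (6,11): turn L to S, flip to white, move to (7,11). |black|=10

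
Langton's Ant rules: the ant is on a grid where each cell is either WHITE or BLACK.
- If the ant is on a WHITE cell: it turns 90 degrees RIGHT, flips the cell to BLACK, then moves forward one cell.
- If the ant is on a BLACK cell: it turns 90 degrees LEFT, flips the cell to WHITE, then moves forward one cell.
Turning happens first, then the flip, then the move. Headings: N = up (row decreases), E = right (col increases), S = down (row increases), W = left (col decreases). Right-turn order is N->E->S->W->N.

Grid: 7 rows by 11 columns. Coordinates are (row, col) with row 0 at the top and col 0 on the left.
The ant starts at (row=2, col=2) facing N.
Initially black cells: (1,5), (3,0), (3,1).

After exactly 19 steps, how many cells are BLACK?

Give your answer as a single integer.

Answer: 10

Derivation:
Step 1: on WHITE (2,2): turn R to E, flip to black, move to (2,3). |black|=4
Step 2: on WHITE (2,3): turn R to S, flip to black, move to (3,3). |black|=5
Step 3: on WHITE (3,3): turn R to W, flip to black, move to (3,2). |black|=6
Step 4: on WHITE (3,2): turn R to N, flip to black, move to (2,2). |black|=7
Step 5: on BLACK (2,2): turn L to W, flip to white, move to (2,1). |black|=6
Step 6: on WHITE (2,1): turn R to N, flip to black, move to (1,1). |black|=7
Step 7: on WHITE (1,1): turn R to E, flip to black, move to (1,2). |black|=8
Step 8: on WHITE (1,2): turn R to S, flip to black, move to (2,2). |black|=9
Step 9: on WHITE (2,2): turn R to W, flip to black, move to (2,1). |black|=10
Step 10: on BLACK (2,1): turn L to S, flip to white, move to (3,1). |black|=9
Step 11: on BLACK (3,1): turn L to E, flip to white, move to (3,2). |black|=8
Step 12: on BLACK (3,2): turn L to N, flip to white, move to (2,2). |black|=7
Step 13: on BLACK (2,2): turn L to W, flip to white, move to (2,1). |black|=6
Step 14: on WHITE (2,1): turn R to N, flip to black, move to (1,1). |black|=7
Step 15: on BLACK (1,1): turn L to W, flip to white, move to (1,0). |black|=6
Step 16: on WHITE (1,0): turn R to N, flip to black, move to (0,0). |black|=7
Step 17: on WHITE (0,0): turn R to E, flip to black, move to (0,1). |black|=8
Step 18: on WHITE (0,1): turn R to S, flip to black, move to (1,1). |black|=9
Step 19: on WHITE (1,1): turn R to W, flip to black, move to (1,0). |black|=10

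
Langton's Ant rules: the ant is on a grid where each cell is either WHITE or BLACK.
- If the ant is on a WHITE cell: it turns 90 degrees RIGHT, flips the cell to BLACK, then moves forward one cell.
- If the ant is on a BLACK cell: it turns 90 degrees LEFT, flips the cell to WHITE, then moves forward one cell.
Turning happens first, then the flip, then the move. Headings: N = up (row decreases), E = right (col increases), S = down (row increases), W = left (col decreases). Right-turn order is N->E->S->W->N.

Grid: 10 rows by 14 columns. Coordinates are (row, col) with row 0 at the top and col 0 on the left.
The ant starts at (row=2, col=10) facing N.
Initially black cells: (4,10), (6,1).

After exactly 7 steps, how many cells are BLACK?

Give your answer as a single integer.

Answer: 7

Derivation:
Step 1: on WHITE (2,10): turn R to E, flip to black, move to (2,11). |black|=3
Step 2: on WHITE (2,11): turn R to S, flip to black, move to (3,11). |black|=4
Step 3: on WHITE (3,11): turn R to W, flip to black, move to (3,10). |black|=5
Step 4: on WHITE (3,10): turn R to N, flip to black, move to (2,10). |black|=6
Step 5: on BLACK (2,10): turn L to W, flip to white, move to (2,9). |black|=5
Step 6: on WHITE (2,9): turn R to N, flip to black, move to (1,9). |black|=6
Step 7: on WHITE (1,9): turn R to E, flip to black, move to (1,10). |black|=7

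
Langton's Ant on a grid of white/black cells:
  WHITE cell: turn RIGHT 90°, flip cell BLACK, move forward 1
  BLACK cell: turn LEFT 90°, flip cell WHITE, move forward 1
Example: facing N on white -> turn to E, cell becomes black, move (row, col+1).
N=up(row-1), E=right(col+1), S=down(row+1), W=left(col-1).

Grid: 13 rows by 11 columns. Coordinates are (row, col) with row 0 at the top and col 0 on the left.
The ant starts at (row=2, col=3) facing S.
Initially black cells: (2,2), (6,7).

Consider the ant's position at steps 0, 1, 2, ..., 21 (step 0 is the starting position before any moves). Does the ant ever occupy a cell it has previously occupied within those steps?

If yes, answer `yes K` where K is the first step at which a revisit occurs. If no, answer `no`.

Step 1: on WHITE (2,3): turn R to W, flip to black, move to (2,2). |black|=3 — new cell
Step 2: on BLACK (2,2): turn L to S, flip to white, move to (3,2). |black|=2 — new cell
Step 3: on WHITE (3,2): turn R to W, flip to black, move to (3,1). |black|=3 — new cell
Step 4: on WHITE (3,1): turn R to N, flip to black, move to (2,1). |black|=4 — new cell
Step 5: on WHITE (2,1): turn R to E, flip to black, move to (2,2). |black|=5 — REVISIT

Answer: yes 5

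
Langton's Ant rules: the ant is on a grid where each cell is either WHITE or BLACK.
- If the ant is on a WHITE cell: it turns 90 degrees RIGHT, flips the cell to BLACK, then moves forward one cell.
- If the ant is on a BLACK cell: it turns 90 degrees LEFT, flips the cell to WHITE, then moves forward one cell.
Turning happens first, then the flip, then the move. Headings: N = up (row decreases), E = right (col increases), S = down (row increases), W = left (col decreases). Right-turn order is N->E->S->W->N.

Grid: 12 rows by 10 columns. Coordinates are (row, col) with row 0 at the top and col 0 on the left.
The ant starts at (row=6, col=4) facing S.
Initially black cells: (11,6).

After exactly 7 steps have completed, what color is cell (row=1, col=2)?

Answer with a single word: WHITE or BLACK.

Answer: WHITE

Derivation:
Step 1: on WHITE (6,4): turn R to W, flip to black, move to (6,3). |black|=2
Step 2: on WHITE (6,3): turn R to N, flip to black, move to (5,3). |black|=3
Step 3: on WHITE (5,3): turn R to E, flip to black, move to (5,4). |black|=4
Step 4: on WHITE (5,4): turn R to S, flip to black, move to (6,4). |black|=5
Step 5: on BLACK (6,4): turn L to E, flip to white, move to (6,5). |black|=4
Step 6: on WHITE (6,5): turn R to S, flip to black, move to (7,5). |black|=5
Step 7: on WHITE (7,5): turn R to W, flip to black, move to (7,4). |black|=6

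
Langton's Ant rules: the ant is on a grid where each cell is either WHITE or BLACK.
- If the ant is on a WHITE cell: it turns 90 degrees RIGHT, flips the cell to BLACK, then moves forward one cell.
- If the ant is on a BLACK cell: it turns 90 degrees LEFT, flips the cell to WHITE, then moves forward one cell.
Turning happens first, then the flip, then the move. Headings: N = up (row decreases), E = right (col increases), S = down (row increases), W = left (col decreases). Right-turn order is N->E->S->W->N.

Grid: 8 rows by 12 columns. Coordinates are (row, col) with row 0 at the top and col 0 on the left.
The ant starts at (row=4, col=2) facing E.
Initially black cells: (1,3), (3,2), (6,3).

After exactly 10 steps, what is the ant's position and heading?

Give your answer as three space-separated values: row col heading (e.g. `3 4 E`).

Answer: 3 1 W

Derivation:
Step 1: on WHITE (4,2): turn R to S, flip to black, move to (5,2). |black|=4
Step 2: on WHITE (5,2): turn R to W, flip to black, move to (5,1). |black|=5
Step 3: on WHITE (5,1): turn R to N, flip to black, move to (4,1). |black|=6
Step 4: on WHITE (4,1): turn R to E, flip to black, move to (4,2). |black|=7
Step 5: on BLACK (4,2): turn L to N, flip to white, move to (3,2). |black|=6
Step 6: on BLACK (3,2): turn L to W, flip to white, move to (3,1). |black|=5
Step 7: on WHITE (3,1): turn R to N, flip to black, move to (2,1). |black|=6
Step 8: on WHITE (2,1): turn R to E, flip to black, move to (2,2). |black|=7
Step 9: on WHITE (2,2): turn R to S, flip to black, move to (3,2). |black|=8
Step 10: on WHITE (3,2): turn R to W, flip to black, move to (3,1). |black|=9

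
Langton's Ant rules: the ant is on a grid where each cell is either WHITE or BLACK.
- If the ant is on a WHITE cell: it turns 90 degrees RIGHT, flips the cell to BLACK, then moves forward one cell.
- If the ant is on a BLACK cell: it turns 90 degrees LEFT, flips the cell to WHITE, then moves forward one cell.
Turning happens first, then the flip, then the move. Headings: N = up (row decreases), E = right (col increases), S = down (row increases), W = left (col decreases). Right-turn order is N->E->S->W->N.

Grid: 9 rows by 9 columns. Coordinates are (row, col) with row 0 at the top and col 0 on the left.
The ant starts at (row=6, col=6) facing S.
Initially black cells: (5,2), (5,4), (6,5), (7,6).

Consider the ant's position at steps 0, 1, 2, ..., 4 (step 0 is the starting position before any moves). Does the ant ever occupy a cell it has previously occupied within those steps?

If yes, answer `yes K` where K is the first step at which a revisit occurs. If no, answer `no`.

Step 1: on WHITE (6,6): turn R to W, flip to black, move to (6,5). |black|=5 — new cell
Step 2: on BLACK (6,5): turn L to S, flip to white, move to (7,5). |black|=4 — new cell
Step 3: on WHITE (7,5): turn R to W, flip to black, move to (7,4). |black|=5 — new cell
Step 4: on WHITE (7,4): turn R to N, flip to black, move to (6,4). |black|=6 — new cell
No revisit within 4 steps.

Answer: no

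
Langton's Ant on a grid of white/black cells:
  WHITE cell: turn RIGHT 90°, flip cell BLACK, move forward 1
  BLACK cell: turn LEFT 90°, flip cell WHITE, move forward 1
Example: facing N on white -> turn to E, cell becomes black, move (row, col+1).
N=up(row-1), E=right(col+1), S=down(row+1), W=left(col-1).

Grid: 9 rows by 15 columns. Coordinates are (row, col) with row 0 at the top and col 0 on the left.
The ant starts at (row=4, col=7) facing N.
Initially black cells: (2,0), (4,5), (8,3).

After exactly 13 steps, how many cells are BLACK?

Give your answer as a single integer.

Step 1: on WHITE (4,7): turn R to E, flip to black, move to (4,8). |black|=4
Step 2: on WHITE (4,8): turn R to S, flip to black, move to (5,8). |black|=5
Step 3: on WHITE (5,8): turn R to W, flip to black, move to (5,7). |black|=6
Step 4: on WHITE (5,7): turn R to N, flip to black, move to (4,7). |black|=7
Step 5: on BLACK (4,7): turn L to W, flip to white, move to (4,6). |black|=6
Step 6: on WHITE (4,6): turn R to N, flip to black, move to (3,6). |black|=7
Step 7: on WHITE (3,6): turn R to E, flip to black, move to (3,7). |black|=8
Step 8: on WHITE (3,7): turn R to S, flip to black, move to (4,7). |black|=9
Step 9: on WHITE (4,7): turn R to W, flip to black, move to (4,6). |black|=10
Step 10: on BLACK (4,6): turn L to S, flip to white, move to (5,6). |black|=9
Step 11: on WHITE (5,6): turn R to W, flip to black, move to (5,5). |black|=10
Step 12: on WHITE (5,5): turn R to N, flip to black, move to (4,5). |black|=11
Step 13: on BLACK (4,5): turn L to W, flip to white, move to (4,4). |black|=10

Answer: 10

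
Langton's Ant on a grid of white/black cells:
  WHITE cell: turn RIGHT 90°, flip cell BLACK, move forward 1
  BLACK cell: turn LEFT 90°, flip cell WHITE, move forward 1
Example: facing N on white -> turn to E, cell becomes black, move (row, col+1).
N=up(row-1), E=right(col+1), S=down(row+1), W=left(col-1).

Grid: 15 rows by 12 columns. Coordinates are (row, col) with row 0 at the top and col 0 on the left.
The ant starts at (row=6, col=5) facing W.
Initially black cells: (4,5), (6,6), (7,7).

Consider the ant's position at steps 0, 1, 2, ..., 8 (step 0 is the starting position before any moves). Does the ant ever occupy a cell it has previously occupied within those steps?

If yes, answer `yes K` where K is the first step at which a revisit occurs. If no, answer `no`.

Answer: no

Derivation:
Step 1: on WHITE (6,5): turn R to N, flip to black, move to (5,5). |black|=4 — new cell
Step 2: on WHITE (5,5): turn R to E, flip to black, move to (5,6). |black|=5 — new cell
Step 3: on WHITE (5,6): turn R to S, flip to black, move to (6,6). |black|=6 — new cell
Step 4: on BLACK (6,6): turn L to E, flip to white, move to (6,7). |black|=5 — new cell
Step 5: on WHITE (6,7): turn R to S, flip to black, move to (7,7). |black|=6 — new cell
Step 6: on BLACK (7,7): turn L to E, flip to white, move to (7,8). |black|=5 — new cell
Step 7: on WHITE (7,8): turn R to S, flip to black, move to (8,8). |black|=6 — new cell
Step 8: on WHITE (8,8): turn R to W, flip to black, move to (8,7). |black|=7 — new cell
No revisit within 8 steps.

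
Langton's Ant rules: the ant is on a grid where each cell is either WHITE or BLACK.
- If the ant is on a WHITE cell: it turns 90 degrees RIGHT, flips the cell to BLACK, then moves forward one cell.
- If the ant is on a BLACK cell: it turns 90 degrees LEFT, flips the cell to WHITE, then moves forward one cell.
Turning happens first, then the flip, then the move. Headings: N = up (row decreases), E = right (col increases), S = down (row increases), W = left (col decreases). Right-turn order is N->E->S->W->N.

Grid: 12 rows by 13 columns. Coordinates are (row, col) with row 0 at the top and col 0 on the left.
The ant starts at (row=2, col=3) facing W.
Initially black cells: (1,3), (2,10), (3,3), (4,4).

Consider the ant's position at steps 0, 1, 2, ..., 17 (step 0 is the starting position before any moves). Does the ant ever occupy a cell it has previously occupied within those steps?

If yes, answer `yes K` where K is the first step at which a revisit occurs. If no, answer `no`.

Answer: yes 5

Derivation:
Step 1: on WHITE (2,3): turn R to N, flip to black, move to (1,3). |black|=5 — new cell
Step 2: on BLACK (1,3): turn L to W, flip to white, move to (1,2). |black|=4 — new cell
Step 3: on WHITE (1,2): turn R to N, flip to black, move to (0,2). |black|=5 — new cell
Step 4: on WHITE (0,2): turn R to E, flip to black, move to (0,3). |black|=6 — new cell
Step 5: on WHITE (0,3): turn R to S, flip to black, move to (1,3). |black|=7 — REVISIT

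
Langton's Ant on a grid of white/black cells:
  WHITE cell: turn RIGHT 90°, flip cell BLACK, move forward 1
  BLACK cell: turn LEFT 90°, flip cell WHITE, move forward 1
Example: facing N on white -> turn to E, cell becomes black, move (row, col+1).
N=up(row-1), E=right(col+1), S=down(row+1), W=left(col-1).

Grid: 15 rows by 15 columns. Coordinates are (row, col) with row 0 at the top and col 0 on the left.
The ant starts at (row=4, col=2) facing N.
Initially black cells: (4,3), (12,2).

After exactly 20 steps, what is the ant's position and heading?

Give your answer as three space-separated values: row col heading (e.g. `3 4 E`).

Step 1: on WHITE (4,2): turn R to E, flip to black, move to (4,3). |black|=3
Step 2: on BLACK (4,3): turn L to N, flip to white, move to (3,3). |black|=2
Step 3: on WHITE (3,3): turn R to E, flip to black, move to (3,4). |black|=3
Step 4: on WHITE (3,4): turn R to S, flip to black, move to (4,4). |black|=4
Step 5: on WHITE (4,4): turn R to W, flip to black, move to (4,3). |black|=5
Step 6: on WHITE (4,3): turn R to N, flip to black, move to (3,3). |black|=6
Step 7: on BLACK (3,3): turn L to W, flip to white, move to (3,2). |black|=5
Step 8: on WHITE (3,2): turn R to N, flip to black, move to (2,2). |black|=6
Step 9: on WHITE (2,2): turn R to E, flip to black, move to (2,3). |black|=7
Step 10: on WHITE (2,3): turn R to S, flip to black, move to (3,3). |black|=8
Step 11: on WHITE (3,3): turn R to W, flip to black, move to (3,2). |black|=9
Step 12: on BLACK (3,2): turn L to S, flip to white, move to (4,2). |black|=8
Step 13: on BLACK (4,2): turn L to E, flip to white, move to (4,3). |black|=7
Step 14: on BLACK (4,3): turn L to N, flip to white, move to (3,3). |black|=6
Step 15: on BLACK (3,3): turn L to W, flip to white, move to (3,2). |black|=5
Step 16: on WHITE (3,2): turn R to N, flip to black, move to (2,2). |black|=6
Step 17: on BLACK (2,2): turn L to W, flip to white, move to (2,1). |black|=5
Step 18: on WHITE (2,1): turn R to N, flip to black, move to (1,1). |black|=6
Step 19: on WHITE (1,1): turn R to E, flip to black, move to (1,2). |black|=7
Step 20: on WHITE (1,2): turn R to S, flip to black, move to (2,2). |black|=8

Answer: 2 2 S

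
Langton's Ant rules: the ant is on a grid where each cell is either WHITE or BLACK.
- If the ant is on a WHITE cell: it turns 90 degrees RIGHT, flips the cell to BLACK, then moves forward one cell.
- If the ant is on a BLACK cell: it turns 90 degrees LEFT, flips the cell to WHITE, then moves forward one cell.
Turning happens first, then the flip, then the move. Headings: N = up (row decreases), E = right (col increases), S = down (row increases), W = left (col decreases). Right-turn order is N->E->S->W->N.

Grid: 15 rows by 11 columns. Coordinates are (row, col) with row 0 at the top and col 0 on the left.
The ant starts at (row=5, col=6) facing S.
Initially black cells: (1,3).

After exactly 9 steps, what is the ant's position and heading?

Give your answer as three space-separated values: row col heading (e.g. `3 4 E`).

Step 1: on WHITE (5,6): turn R to W, flip to black, move to (5,5). |black|=2
Step 2: on WHITE (5,5): turn R to N, flip to black, move to (4,5). |black|=3
Step 3: on WHITE (4,5): turn R to E, flip to black, move to (4,6). |black|=4
Step 4: on WHITE (4,6): turn R to S, flip to black, move to (5,6). |black|=5
Step 5: on BLACK (5,6): turn L to E, flip to white, move to (5,7). |black|=4
Step 6: on WHITE (5,7): turn R to S, flip to black, move to (6,7). |black|=5
Step 7: on WHITE (6,7): turn R to W, flip to black, move to (6,6). |black|=6
Step 8: on WHITE (6,6): turn R to N, flip to black, move to (5,6). |black|=7
Step 9: on WHITE (5,6): turn R to E, flip to black, move to (5,7). |black|=8

Answer: 5 7 E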